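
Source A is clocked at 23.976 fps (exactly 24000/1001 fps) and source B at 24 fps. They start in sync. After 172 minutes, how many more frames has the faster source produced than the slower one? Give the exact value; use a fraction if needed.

247680/1001 frames

172 min = 10320 s.
A emits 24000/1001 × 10320 = 247680000/1001 frames; B emits 24 × 10320 = 247680.
Difference = 247680/1001 frames (≈ 247.4326); B is ahead of A.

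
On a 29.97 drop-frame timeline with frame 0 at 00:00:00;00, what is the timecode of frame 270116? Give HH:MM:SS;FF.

02:30:12;26

Each 10-minute DF block holds 10 × 60 × 30 − 9 × 2 = 17982 frames. 270116 ÷ 17982 → 15 full blocks, remainder 386.
Within the partial block the first minute is 1800 frames and each further minute 1798, so 0 further minute boundaries passed. Total skipped labels = 18 × 15 + 2 × 0 = 270.
Non-drop label index = 270116 + 270 = 270386; at 30 labels/s that is 02:30:12:26, i.e. DF 02:30:12;26.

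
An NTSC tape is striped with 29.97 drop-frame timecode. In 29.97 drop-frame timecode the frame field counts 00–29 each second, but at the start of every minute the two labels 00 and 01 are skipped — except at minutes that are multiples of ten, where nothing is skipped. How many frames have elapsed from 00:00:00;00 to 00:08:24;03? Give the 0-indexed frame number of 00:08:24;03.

15107

Complete 10-minute blocks: 0, each 17982 frames → 0.
Remaining 8 whole minutes in the current block: 1800 + 7 × 1798 = 14386 frames.
Within the current minute: 24 × 30 + 3 − 2 = 721 (labels ;00/;01 skipped at this minute). Total = 0 + 14386 + 721 = 15107.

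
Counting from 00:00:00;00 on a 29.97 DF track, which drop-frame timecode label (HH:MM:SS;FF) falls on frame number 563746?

Ten DF minutes hold 17982 frames, so frame 563746 lies in block 31 (frames 557442–575423) with 6304 frames into that block.
The block's first minute is 1800 frames and the rest 1798 each; 6304 frames reaches minute 3, so 31 × 18 + 3 × 2 = 564 labels have been skipped so far.
Adding those back, label number 563746 + 564 = 564310 at 30 labels/s is 18810 s + 10 f = 5 h 13 min 30 s frame 10, i.e. 05:13:30;10.

05:13:30;10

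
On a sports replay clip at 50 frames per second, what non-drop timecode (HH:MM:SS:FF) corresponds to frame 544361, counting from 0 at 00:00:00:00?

03:01:27:11

544361 ÷ 50 = 10887 full seconds, remainder 11 frames.
10887 s = 3 h 1 min 27 s.
Timecode: 03:01:27:11.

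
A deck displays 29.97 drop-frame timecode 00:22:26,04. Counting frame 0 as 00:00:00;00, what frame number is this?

40344

As if non-drop at 30 labels/s: (0 × 3600 + 22 × 60 + 26) × 30 + 4 = 40384.
Minute boundaries passed: 22; those not divisible by 10: 22 − 2 = 20; dropped labels = 2 × 20 = 40.
Actual frame index = 40384 − 40 = 40344.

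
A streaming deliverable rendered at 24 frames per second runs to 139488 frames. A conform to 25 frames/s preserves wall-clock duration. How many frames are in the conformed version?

145300 frames

Target frames = source frames × (target rate / source rate) = 139488 × (25)/(24) = 139488 × 25/24 = 145300.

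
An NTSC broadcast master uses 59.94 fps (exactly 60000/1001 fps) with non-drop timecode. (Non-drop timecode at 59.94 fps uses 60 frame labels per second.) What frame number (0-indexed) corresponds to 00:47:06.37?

169597

Total seconds to the label: (0 × 3600 + 47 × 60 + 6) = 2826.
Frame index = 2826 × 60 + 37 = 169597.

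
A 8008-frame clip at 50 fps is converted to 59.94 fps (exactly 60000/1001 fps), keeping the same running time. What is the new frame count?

9600 frames

Target frames = source frames × (target rate / source rate) = 8008 × (60000/1001)/(50) = 8008 × 1200/1001 = 9600.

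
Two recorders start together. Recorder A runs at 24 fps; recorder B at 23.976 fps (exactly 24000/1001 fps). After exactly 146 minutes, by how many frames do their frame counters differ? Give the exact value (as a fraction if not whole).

210240/1001 frames

146 min = 8760 s.
A emits 24 × 8760 = 210240 frames; B emits 24000/1001 × 8760 = 210240000/1001.
Difference = 210240/1001 frames (≈ 210.0300); B is behind A.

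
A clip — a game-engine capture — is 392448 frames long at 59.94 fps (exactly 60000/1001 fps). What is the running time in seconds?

6547.3408 seconds

Running time = 392448 / (60000/1001) = 6547.3408 s.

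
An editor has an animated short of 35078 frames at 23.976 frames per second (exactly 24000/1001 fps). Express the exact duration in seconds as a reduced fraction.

Running time = 35078 ÷ (24000/1001) = 35078 × 1001/24000 = 17556539/12000 s.

17556539/12000 seconds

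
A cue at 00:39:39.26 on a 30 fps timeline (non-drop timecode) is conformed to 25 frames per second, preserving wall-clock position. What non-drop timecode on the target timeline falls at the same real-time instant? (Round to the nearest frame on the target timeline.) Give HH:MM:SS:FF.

00:39:39:22

Source frame index: (0×3600 + 39×60 + 39) × 30 + 26 = 71396.
Real time: 71396 / (30) = 35698/15 s.
Target frame: (35698/15) × (25) = 178490/3 ≈ 59496.667 → 59497.
At 25 labels/s: frame 59497 → 00:39:39:22.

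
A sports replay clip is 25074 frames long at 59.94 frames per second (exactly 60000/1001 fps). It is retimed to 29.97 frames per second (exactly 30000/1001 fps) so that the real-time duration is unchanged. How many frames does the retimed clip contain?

Target frames = source frames × (target rate / source rate) = 25074 × (30000/1001)/(60000/1001) = 25074 × 1/2 = 12537.

12537 frames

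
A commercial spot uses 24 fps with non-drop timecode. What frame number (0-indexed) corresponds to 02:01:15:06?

174606

Total seconds to the label: (2 × 3600 + 1 × 60 + 15) = 7275.
Frame index = 7275 × 24 + 6 = 174606.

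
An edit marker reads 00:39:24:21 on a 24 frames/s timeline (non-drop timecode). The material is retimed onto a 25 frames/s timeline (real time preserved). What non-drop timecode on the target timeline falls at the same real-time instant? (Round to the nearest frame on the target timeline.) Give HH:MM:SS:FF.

Source frame index: (0×3600 + 39×60 + 24) × 24 + 21 = 56757.
Real time: 56757 / (24) = 18919/8 s.
Target frame: (18919/8) × (25) = 472975/8 ≈ 59121.875 → 59122.
At 25 labels/s: frame 59122 → 00:39:24:22.

00:39:24:22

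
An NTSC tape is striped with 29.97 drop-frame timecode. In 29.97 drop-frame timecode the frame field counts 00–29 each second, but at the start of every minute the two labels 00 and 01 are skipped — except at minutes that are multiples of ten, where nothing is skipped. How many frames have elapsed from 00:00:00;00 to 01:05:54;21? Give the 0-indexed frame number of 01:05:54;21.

As if non-drop at 30 labels/s: (1 × 3600 + 5 × 60 + 54) × 30 + 21 = 118641.
Minute boundaries passed: 65; those not divisible by 10: 65 − 6 = 59; dropped labels = 2 × 59 = 118.
Actual frame index = 118641 − 118 = 118523.

118523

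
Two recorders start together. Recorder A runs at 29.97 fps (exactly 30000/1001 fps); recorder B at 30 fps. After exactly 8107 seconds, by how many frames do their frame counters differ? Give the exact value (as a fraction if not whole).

22110/91 frames

A emits 30000/1001 × 8107 = 22110000/91 frames; B emits 30 × 8107 = 243210.
Difference = 22110/91 frames (≈ 242.9670); B is ahead of A.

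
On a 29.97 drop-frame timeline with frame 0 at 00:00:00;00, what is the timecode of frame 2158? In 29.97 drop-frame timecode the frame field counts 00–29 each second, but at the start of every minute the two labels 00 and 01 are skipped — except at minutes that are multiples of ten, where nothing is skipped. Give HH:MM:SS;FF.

Each 10-minute DF block holds 10 × 60 × 30 − 9 × 2 = 17982 frames. 2158 ÷ 17982 → 0 full blocks, remainder 2158.
Within the partial block the first minute is 1800 frames and each further minute 1798, so 1 further minute boundary passed. Total skipped labels = 18 × 0 + 2 × 1 = 2.
Non-drop label index = 2158 + 2 = 2160; at 30 labels/s that is 00:01:12:00, i.e. DF 00:01:12;00.

00:01:12;00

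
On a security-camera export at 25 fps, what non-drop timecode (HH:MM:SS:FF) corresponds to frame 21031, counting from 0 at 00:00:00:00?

21031 ÷ 25 = 841 full seconds, remainder 6 frames.
841 s = 0 h 14 min 1 s.
Timecode: 00:14:01:06.

00:14:01:06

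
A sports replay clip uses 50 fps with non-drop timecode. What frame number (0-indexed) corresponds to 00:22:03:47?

Total seconds to the label: (0 × 3600 + 22 × 60 + 3) = 1323.
Frame index = 1323 × 50 + 47 = 66197.

66197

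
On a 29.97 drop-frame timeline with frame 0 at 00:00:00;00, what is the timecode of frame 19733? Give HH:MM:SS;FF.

Each 10-minute DF block holds 10 × 60 × 30 − 9 × 2 = 17982 frames. 19733 ÷ 17982 → 1 full block, remainder 1751.
Within the partial block the first minute is 1800 frames and each further minute 1798, so 0 further minute boundaries passed. Total skipped labels = 18 × 1 + 2 × 0 = 18.
Non-drop label index = 19733 + 18 = 19751; at 30 labels/s that is 00:10:58:11, i.e. DF 00:10:58;11.

00:10:58;11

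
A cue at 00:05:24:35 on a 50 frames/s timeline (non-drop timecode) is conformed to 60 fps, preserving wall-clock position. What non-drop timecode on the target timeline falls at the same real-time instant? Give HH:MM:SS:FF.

Source frame index: (0×3600 + 5×60 + 24) × 50 + 35 = 16235.
Real time: 16235 / (50) = 3247/10 s.
Target frame: (3247/10) × (60) = 19482.
At 60 labels/s: frame 19482 → 00:05:24:42.

00:05:24:42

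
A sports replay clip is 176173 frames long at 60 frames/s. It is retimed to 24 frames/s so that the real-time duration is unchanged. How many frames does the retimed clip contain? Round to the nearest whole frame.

70469 frames

Frames at target rate = 176173 × (24) / (60) = 352346/5 ≈ 70469.200.
Nearest whole frame: 70469.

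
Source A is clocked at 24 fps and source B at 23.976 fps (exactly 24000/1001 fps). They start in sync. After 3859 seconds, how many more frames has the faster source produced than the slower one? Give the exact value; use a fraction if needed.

92616/1001 frames

A emits 24 × 3859 = 92616 frames; B emits 24000/1001 × 3859 = 92616000/1001.
Difference = 92616/1001 frames (≈ 92.5235); B is behind A.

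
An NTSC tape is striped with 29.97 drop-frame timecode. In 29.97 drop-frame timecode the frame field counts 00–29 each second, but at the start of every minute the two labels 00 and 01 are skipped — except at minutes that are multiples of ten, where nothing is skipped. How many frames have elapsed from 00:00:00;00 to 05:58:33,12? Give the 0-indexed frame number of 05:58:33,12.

As if non-drop at 30 labels/s: (5 × 3600 + 58 × 60 + 33) × 30 + 12 = 645402.
Minute boundaries passed: 358; those not divisible by 10: 358 − 35 = 323; dropped labels = 2 × 323 = 646.
Actual frame index = 645402 − 646 = 644756.

644756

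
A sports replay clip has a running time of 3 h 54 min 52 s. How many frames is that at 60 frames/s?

845520 frames

3 h 54 min 52 s = 14092 s.
Frames = 14092 × 60 = 845520.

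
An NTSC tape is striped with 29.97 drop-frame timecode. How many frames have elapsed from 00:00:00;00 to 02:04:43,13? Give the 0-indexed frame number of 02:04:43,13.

224279

Complete 10-minute blocks: 12, each 17982 frames → 215784.
Remaining 4 whole minutes in the current block: 1800 + 3 × 1798 = 7194 frames.
Within the current minute: 43 × 30 + 13 − 2 = 1301 (labels ;00/;01 skipped at this minute). Total = 215784 + 7194 + 1301 = 224279.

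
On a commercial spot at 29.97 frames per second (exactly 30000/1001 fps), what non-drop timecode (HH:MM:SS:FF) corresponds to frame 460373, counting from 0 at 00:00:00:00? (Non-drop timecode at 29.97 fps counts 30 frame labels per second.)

460373 ÷ 30 = 15345 full seconds, remainder 23 frames.
15345 s = 4 h 15 min 45 s.
Timecode: 04:15:45:23.

04:15:45:23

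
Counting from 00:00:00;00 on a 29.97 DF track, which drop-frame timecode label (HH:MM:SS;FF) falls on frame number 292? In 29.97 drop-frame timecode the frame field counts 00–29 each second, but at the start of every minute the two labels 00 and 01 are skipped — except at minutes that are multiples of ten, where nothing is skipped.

Each 10-minute DF block holds 10 × 60 × 30 − 9 × 2 = 17982 frames. 292 ÷ 17982 → 0 full blocks, remainder 292.
Within the partial block the first minute is 1800 frames and each further minute 1798, so 0 further minute boundaries passed. Total skipped labels = 18 × 0 + 2 × 0 = 0.
Non-drop label index = 292 + 0 = 292; at 30 labels/s that is 00:00:09:22, i.e. DF 00:00:09;22.

00:00:09;22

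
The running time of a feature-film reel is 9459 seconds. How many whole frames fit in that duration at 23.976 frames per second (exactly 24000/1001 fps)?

226789 frames

Frames = 9459 × 24000/1001 = 227016000/1001 ≈ 226789.2108.
Complete frames: 226789.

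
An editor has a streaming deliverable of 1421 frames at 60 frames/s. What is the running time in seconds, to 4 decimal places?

Running time = 1421 × 1/60 = 1421/60 s ≈ 23.6833 s.

23.6833 seconds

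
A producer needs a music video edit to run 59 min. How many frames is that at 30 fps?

59 min = 3540 s.
Frames = 3540 × 30 = 106200.

106200 frames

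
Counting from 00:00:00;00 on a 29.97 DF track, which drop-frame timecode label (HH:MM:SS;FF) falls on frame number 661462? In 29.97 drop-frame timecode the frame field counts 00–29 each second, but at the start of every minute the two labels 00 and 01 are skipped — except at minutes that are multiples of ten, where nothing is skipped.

06:07:50;24

Each 10-minute DF block holds 10 × 60 × 30 − 9 × 2 = 17982 frames. 661462 ÷ 17982 → 36 full blocks, remainder 14110.
Within the partial block the first minute is 1800 frames and each further minute 1798, so 7 further minute boundaries passed. Total skipped labels = 18 × 36 + 2 × 7 = 662.
Non-drop label index = 661462 + 662 = 662124; at 30 labels/s that is 06:07:50:24, i.e. DF 06:07:50;24.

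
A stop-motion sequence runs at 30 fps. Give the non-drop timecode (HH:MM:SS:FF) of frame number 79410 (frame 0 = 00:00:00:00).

79410 ÷ 30 = 2647 full seconds, remainder 0 frames.
2647 s = 0 h 44 min 7 s.
Timecode: 00:44:07:00.

00:44:07:00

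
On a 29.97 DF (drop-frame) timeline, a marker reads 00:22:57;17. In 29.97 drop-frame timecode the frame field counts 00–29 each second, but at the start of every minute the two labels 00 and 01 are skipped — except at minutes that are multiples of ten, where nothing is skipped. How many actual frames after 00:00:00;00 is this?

41287

As if non-drop at 30 labels/s: (0 × 3600 + 22 × 60 + 57) × 30 + 17 = 41327.
Minute boundaries passed: 22; those not divisible by 10: 22 − 2 = 20; dropped labels = 2 × 20 = 40.
Actual frame index = 41327 − 40 = 41287.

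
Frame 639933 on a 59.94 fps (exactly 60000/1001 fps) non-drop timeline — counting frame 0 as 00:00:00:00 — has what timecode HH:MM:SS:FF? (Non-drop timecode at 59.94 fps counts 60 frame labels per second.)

639933 ÷ 60 = 10665 full seconds, remainder 33 frames.
10665 s = 2 h 57 min 45 s.
Timecode: 02:57:45:33.

02:57:45:33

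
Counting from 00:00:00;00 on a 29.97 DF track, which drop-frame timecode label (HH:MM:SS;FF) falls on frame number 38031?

Each 10-minute DF block holds 10 × 60 × 30 − 9 × 2 = 17982 frames. 38031 ÷ 17982 → 2 full blocks, remainder 2067.
Within the partial block the first minute is 1800 frames and each further minute 1798, so 1 further minute boundary passed. Total skipped labels = 18 × 2 + 2 × 1 = 38.
Non-drop label index = 38031 + 38 = 38069; at 30 labels/s that is 00:21:08:29, i.e. DF 00:21:08;29.

00:21:08;29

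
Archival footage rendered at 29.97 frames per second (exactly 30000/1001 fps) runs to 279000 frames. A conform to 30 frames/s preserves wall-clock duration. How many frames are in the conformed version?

Target frames = source frames × (target rate / source rate) = 279000 × (30)/(30000/1001) = 279000 × 1001/1000 = 279279.

279279 frames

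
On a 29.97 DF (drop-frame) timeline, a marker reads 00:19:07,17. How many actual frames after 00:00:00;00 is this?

Complete 10-minute blocks: 1, each 17982 frames → 17982.
Remaining 9 whole minutes in the current block: 1800 + 8 × 1798 = 16184 frames.
Within the current minute: 7 × 30 + 17 − 2 = 225 (labels ;00/;01 skipped at this minute). Total = 17982 + 16184 + 225 = 34391.

34391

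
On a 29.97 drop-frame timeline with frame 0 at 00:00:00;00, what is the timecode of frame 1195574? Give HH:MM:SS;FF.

Each 10-minute DF block holds 10 × 60 × 30 − 9 × 2 = 17982 frames. 1195574 ÷ 17982 → 66 full blocks, remainder 8762.
Within the partial block the first minute is 1800 frames and each further minute 1798, so 4 further minute boundaries passed. Total skipped labels = 18 × 66 + 2 × 4 = 1196.
Non-drop label index = 1195574 + 1196 = 1196770; at 30 labels/s that is 11:04:52:10, i.e. DF 11:04:52;10.

11:04:52;10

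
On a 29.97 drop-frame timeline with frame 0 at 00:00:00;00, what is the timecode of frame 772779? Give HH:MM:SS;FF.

07:09:45;03

Each 10-minute DF block holds 10 × 60 × 30 − 9 × 2 = 17982 frames. 772779 ÷ 17982 → 42 full blocks, remainder 17535.
Within the partial block the first minute is 1800 frames and each further minute 1798, so 9 further minute boundaries passed. Total skipped labels = 18 × 42 + 2 × 9 = 774.
Non-drop label index = 772779 + 774 = 773553; at 30 labels/s that is 07:09:45:03, i.e. DF 07:09:45;03.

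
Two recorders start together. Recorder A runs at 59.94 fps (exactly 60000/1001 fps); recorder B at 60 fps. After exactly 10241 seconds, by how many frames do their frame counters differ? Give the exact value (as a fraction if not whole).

7980/13 frames

A emits 60000/1001 × 10241 = 7980000/13 frames; B emits 60 × 10241 = 614460.
Difference = 7980/13 frames (≈ 613.8462); B is ahead of A.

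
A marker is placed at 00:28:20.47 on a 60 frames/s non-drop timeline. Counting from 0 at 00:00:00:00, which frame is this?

Total seconds to the label: (0 × 3600 + 28 × 60 + 20) = 1700.
Frame index = 1700 × 60 + 47 = 102047.

102047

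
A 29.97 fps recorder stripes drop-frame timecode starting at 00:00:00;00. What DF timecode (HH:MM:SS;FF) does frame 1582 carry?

Ten DF minutes hold 17982 frames, so frame 1582 lies in block 0 (frames 0–17981) with 1582 frames into that block.
The block's first minute is 1800 frames and the rest 1798 each; 1582 frames reaches minute 0, so 0 × 18 + 0 × 2 = 0 labels have been skipped so far.
Adding those back, label number 1582 + 0 = 1582 at 30 labels/s is 52 s + 22 f = 0 h 0 min 52 s frame 22, i.e. 00:00:52;22.

00:00:52;22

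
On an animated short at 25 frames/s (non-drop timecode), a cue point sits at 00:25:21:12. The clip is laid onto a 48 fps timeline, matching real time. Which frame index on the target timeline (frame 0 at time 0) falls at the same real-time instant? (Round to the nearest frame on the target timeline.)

Source frame index: (0×3600 + 25×60 + 21) × 25 + 12 = 38037.
Real time: 38037 / (25) = 38037/25 s.
Target frame: (38037/25) × (48) = 1825776/25 ≈ 73031.040 → 73031.

frame 73031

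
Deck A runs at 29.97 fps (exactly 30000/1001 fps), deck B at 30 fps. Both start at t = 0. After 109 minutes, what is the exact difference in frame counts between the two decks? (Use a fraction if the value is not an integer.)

196200/1001 frames

109 min = 6540 s.
A emits 30000/1001 × 6540 = 196200000/1001 frames; B emits 30 × 6540 = 196200.
Difference = 196200/1001 frames (≈ 196.0040); B is ahead of A.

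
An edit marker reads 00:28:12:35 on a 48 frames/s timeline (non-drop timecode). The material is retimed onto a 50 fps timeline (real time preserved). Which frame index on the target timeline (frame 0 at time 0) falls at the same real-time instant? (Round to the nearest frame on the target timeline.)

Source frame index: (0×3600 + 28×60 + 12) × 48 + 35 = 81251.
Real time: 81251 / (48) = 81251/48 s.
Target frame: (81251/48) × (50) = 2031275/24 ≈ 84636.458 → 84636.

frame 84636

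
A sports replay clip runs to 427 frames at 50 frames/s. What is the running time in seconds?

8.54 seconds

Running time = 427 / (50) = 8.54 s.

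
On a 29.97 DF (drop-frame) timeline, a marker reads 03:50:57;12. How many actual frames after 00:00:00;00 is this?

As if non-drop at 30 labels/s: (3 × 3600 + 50 × 60 + 57) × 30 + 12 = 415722.
Minute boundaries passed: 230; those not divisible by 10: 230 − 23 = 207; dropped labels = 2 × 207 = 414.
Actual frame index = 415722 − 414 = 415308.

415308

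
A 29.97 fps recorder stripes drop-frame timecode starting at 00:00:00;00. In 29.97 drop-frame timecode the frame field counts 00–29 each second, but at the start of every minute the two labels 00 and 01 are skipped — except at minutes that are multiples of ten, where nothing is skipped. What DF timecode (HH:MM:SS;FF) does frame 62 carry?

Ten DF minutes hold 17982 frames, so frame 62 lies in block 0 (frames 0–17981) with 62 frames into that block.
The block's first minute is 1800 frames and the rest 1798 each; 62 frames reaches minute 0, so 0 × 18 + 0 × 2 = 0 labels have been skipped so far.
Adding those back, label number 62 + 0 = 62 at 30 labels/s is 2 s + 2 f = 0 h 0 min 2 s frame 2, i.e. 00:00:02;02.

00:00:02;02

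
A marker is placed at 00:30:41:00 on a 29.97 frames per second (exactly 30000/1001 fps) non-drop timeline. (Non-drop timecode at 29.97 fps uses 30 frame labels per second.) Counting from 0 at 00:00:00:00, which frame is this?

frame 55230

Total seconds to the label: (0 × 3600 + 30 × 60 + 41) = 1841.
Frame index = 1841 × 30 + 0 = 55230.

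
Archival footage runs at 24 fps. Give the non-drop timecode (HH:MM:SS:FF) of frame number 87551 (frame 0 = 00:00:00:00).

01:00:47:23

87551 ÷ 24 = 3647 full seconds, remainder 23 frames.
3647 s = 1 h 0 min 47 s.
Timecode: 01:00:47:23.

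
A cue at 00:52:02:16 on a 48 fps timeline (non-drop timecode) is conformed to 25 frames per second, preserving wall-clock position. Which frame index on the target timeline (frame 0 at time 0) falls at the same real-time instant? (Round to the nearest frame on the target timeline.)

Source frame index: (0×3600 + 52×60 + 2) × 48 + 16 = 149872.
Real time: 149872 / (48) = 9367/3 s.
Target frame: (9367/3) × (25) = 234175/3 ≈ 78058.333 → 78058.

frame 78058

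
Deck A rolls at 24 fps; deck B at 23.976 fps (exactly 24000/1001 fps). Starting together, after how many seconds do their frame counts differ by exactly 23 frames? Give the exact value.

23023/24 seconds

The gap grows by |24000/1001 − 24| = 24/1001 frames per second.
Time for a 23-frame gap: 23 ÷ (24/1001) = 23023/24 s.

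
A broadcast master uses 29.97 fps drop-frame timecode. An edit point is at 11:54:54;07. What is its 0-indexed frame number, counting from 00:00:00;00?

1285541

As if non-drop at 30 labels/s: (11 × 3600 + 54 × 60 + 54) × 30 + 7 = 1286827.
Minute boundaries passed: 714; those not divisible by 10: 714 − 71 = 643; dropped labels = 2 × 643 = 1286.
Actual frame index = 1286827 − 1286 = 1285541.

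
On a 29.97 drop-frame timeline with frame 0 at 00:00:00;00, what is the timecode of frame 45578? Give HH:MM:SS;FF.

00:25:20;24

Each 10-minute DF block holds 10 × 60 × 30 − 9 × 2 = 17982 frames. 45578 ÷ 17982 → 2 full blocks, remainder 9614.
Within the partial block the first minute is 1800 frames and each further minute 1798, so 5 further minute boundaries passed. Total skipped labels = 18 × 2 + 2 × 5 = 46.
Non-drop label index = 45578 + 46 = 45624; at 30 labels/s that is 00:25:20:24, i.e. DF 00:25:20;24.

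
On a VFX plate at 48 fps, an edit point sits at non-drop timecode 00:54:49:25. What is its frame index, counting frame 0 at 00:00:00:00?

frame 157897

Total seconds to the label: (0 × 3600 + 54 × 60 + 49) = 3289.
Frame index = 3289 × 48 + 25 = 157897.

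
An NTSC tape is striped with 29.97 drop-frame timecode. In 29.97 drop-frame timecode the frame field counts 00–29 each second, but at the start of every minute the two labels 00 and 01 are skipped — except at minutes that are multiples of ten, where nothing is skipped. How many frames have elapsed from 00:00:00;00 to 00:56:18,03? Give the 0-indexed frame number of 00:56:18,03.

101241

As if non-drop at 30 labels/s: (0 × 3600 + 56 × 60 + 18) × 30 + 3 = 101343.
Minute boundaries passed: 56; those not divisible by 10: 56 − 5 = 51; dropped labels = 2 × 51 = 102.
Actual frame index = 101343 − 102 = 101241.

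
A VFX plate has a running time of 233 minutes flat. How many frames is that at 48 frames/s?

671040 frames

233 min = 13980 s.
Frames = 13980 × 48 = 671040.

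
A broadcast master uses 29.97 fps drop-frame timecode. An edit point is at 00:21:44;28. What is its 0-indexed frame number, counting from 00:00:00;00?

39110

Complete 10-minute blocks: 2, each 17982 frames → 35964.
Remaining 1 whole minute in the current block: 1800 + 0 × 1798 = 1800 frames.
Within the current minute: 44 × 30 + 28 − 2 = 1346 (labels ;00/;01 skipped at this minute). Total = 35964 + 1800 + 1346 = 39110.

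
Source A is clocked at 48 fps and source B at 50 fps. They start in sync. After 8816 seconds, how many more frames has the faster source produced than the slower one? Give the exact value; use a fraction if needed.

17632 frames

A emits 48 × 8816 = 423168 frames; B emits 50 × 8816 = 440800.
Difference = 17632 frames; B is ahead of A.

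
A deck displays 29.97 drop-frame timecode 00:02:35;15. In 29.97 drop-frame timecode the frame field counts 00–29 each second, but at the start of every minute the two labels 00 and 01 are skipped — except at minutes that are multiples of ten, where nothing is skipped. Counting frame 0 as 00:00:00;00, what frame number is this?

4661

Complete 10-minute blocks: 0, each 17982 frames → 0.
Remaining 2 whole minutes in the current block: 1800 + 1 × 1798 = 3598 frames.
Within the current minute: 35 × 30 + 15 − 2 = 1063 (labels ;00/;01 skipped at this minute). Total = 0 + 3598 + 1063 = 4661.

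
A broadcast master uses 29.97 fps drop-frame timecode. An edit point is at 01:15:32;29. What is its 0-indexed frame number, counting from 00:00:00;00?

As if non-drop at 30 labels/s: (1 × 3600 + 15 × 60 + 32) × 30 + 29 = 135989.
Minute boundaries passed: 75; those not divisible by 10: 75 − 7 = 68; dropped labels = 2 × 68 = 136.
Actual frame index = 135989 − 136 = 135853.

135853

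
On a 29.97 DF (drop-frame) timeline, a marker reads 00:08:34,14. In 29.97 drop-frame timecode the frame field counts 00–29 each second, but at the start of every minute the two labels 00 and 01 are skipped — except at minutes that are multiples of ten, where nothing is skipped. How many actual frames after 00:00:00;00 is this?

As if non-drop at 30 labels/s: (0 × 3600 + 8 × 60 + 34) × 30 + 14 = 15434.
Minute boundaries passed: 8; those not divisible by 10: 8 − 0 = 8; dropped labels = 2 × 8 = 16.
Actual frame index = 15434 − 16 = 15418.

15418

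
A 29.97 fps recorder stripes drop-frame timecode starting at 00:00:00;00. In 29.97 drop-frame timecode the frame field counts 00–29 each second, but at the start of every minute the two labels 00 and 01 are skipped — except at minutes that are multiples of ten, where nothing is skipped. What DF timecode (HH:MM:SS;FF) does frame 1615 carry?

Each 10-minute DF block holds 10 × 60 × 30 − 9 × 2 = 17982 frames. 1615 ÷ 17982 → 0 full blocks, remainder 1615.
Within the partial block the first minute is 1800 frames and each further minute 1798, so 0 further minute boundaries passed. Total skipped labels = 18 × 0 + 2 × 0 = 0.
Non-drop label index = 1615 + 0 = 1615; at 30 labels/s that is 00:00:53:25, i.e. DF 00:00:53;25.

00:00:53;25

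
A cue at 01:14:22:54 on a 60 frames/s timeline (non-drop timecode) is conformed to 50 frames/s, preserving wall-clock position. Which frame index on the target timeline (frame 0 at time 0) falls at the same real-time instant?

Source frame index: (1×3600 + 14×60 + 22) × 60 + 54 = 267774.
Real time: 267774 / (60) = 44629/10 s.
Target frame: (44629/10) × (50) = 223145.

frame 223145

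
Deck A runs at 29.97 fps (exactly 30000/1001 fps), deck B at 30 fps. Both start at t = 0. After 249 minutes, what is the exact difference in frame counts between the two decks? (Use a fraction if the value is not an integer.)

448200/1001 frames

249 min = 14940 s.
A emits 30000/1001 × 14940 = 448200000/1001 frames; B emits 30 × 14940 = 448200.
Difference = 448200/1001 frames (≈ 447.7522); B is ahead of A.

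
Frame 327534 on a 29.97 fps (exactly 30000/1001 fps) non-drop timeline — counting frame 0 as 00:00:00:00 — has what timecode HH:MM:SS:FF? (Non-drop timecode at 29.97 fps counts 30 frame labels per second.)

03:01:57:24

327534 ÷ 30 = 10917 full seconds, remainder 24 frames.
10917 s = 3 h 1 min 57 s.
Timecode: 03:01:57:24.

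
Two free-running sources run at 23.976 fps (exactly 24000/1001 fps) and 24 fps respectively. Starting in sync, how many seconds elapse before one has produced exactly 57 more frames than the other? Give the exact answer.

2377.375 seconds

The gap grows by |24 − 24000/1001| = 24/1001 frames per second.
Time for a 57-frame gap: 57 ÷ (24/1001) = 2377.375 s.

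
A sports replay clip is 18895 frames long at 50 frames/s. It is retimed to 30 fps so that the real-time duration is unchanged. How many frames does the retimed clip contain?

11337 frames

Target frames = source frames × (target rate / source rate) = 18895 × (30)/(50) = 18895 × 3/5 = 11337.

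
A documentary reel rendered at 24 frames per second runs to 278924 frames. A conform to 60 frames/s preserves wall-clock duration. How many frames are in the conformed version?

697310 frames

Target frames = source frames × (target rate / source rate) = 278924 × (60)/(24) = 278924 × 5/2 = 697310.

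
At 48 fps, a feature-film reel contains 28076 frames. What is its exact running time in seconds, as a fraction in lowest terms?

Running time = 28076 ÷ (48) = 28076 × 1/48 = 7019/12 s.

7019/12 seconds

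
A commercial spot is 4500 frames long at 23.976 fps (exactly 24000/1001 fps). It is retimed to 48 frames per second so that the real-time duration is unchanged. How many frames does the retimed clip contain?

Target frames = source frames × (target rate / source rate) = 4500 × (48)/(24000/1001) = 4500 × 1001/500 = 9009.

9009 frames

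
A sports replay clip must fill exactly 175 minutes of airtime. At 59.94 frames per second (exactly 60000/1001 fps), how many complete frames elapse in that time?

629370 frames

175 min = 10500 s.
Frames = 10500 × 60000/1001 = 90000000/143 ≈ 629370.6294.
Complete frames: 629370.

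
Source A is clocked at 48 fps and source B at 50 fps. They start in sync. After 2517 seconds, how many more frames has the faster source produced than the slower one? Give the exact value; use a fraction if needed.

5034 frames

A emits 48 × 2517 = 120816 frames; B emits 50 × 2517 = 125850.
Difference = 5034 frames; B is ahead of A.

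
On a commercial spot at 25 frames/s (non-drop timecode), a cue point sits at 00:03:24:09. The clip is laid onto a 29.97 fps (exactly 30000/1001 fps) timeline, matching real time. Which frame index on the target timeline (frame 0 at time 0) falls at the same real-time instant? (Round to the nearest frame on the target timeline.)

Source frame index: (0×3600 + 3×60 + 24) × 25 + 9 = 5109.
Real time: 5109 / (25) = 5109/25 s.
Target frame: (5109/25) × (30000/1001) = 471600/77 ≈ 6124.675 → 6125.

frame 6125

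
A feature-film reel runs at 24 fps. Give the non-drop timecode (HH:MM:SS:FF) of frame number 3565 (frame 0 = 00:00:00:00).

00:02:28:13

3565 ÷ 24 = 148 full seconds, remainder 13 frames.
148 s = 0 h 2 min 28 s.
Timecode: 00:02:28:13.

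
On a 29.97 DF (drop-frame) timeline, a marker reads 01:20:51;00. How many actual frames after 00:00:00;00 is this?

145386

As if non-drop at 30 labels/s: (1 × 3600 + 20 × 60 + 51) × 30 + 0 = 145530.
Minute boundaries passed: 80; those not divisible by 10: 80 − 8 = 72; dropped labels = 2 × 72 = 144.
Actual frame index = 145530 − 144 = 145386.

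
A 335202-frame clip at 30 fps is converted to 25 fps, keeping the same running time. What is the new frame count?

279335 frames

Target frames = source frames × (target rate / source rate) = 335202 × (25)/(30) = 335202 × 5/6 = 279335.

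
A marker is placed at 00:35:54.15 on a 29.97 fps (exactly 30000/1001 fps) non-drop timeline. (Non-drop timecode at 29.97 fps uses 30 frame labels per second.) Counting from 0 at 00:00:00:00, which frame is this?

Total seconds to the label: (0 × 3600 + 35 × 60 + 54) = 2154.
Frame index = 2154 × 30 + 15 = 64635.

64635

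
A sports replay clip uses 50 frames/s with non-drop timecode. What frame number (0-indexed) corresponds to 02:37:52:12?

473612

Total seconds to the label: (2 × 3600 + 37 × 60 + 52) = 9472.
Frame index = 9472 × 50 + 12 = 473612.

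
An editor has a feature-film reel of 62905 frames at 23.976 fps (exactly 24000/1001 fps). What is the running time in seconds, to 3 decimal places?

2623.663 seconds

Running time = 62905 × 1001/24000 = 12593581/4800 s ≈ 2623.663 s.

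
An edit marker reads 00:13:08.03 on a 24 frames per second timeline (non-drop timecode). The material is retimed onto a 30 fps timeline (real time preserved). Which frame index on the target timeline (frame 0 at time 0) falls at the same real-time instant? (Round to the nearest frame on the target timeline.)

Source frame index: (0×3600 + 13×60 + 8) × 24 + 3 = 18915.
Real time: 18915 / (24) = 6305/8 s.
Target frame: (6305/8) × (30) = 94575/4 ≈ 23643.750 → 23644.

frame 23644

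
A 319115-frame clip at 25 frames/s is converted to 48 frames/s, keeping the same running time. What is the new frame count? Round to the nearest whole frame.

Frames at target rate = 319115 × (48) / (25) = 3063504/5 ≈ 612700.800.
Nearest whole frame: 612701.

612701 frames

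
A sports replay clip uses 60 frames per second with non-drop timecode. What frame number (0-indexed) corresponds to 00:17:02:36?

61356

Total seconds to the label: (0 × 3600 + 17 × 60 + 2) = 1022.
Frame index = 1022 × 60 + 36 = 61356.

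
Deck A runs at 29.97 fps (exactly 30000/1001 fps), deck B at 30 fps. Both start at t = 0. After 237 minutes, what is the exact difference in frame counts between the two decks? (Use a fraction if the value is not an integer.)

426600/1001 frames

237 min = 14220 s.
A emits 30000/1001 × 14220 = 426600000/1001 frames; B emits 30 × 14220 = 426600.
Difference = 426600/1001 frames (≈ 426.1738); B is ahead of A.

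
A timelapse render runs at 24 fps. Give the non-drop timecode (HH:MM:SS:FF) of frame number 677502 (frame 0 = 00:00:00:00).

677502 ÷ 24 = 28229 full seconds, remainder 6 frames.
28229 s = 7 h 50 min 29 s.
Timecode: 07:50:29:06.

07:50:29:06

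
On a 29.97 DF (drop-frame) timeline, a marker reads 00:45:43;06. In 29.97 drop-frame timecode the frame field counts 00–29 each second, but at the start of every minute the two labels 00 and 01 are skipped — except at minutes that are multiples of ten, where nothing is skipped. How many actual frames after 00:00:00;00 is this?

82214

As if non-drop at 30 labels/s: (0 × 3600 + 45 × 60 + 43) × 30 + 6 = 82296.
Minute boundaries passed: 45; those not divisible by 10: 45 − 4 = 41; dropped labels = 2 × 41 = 82.
Actual frame index = 82296 − 82 = 82214.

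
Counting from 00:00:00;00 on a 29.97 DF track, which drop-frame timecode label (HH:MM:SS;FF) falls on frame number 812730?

07:31:58;02

Ten DF minutes hold 17982 frames, so frame 812730 lies in block 45 (frames 809190–827171) with 3540 frames into that block.
The block's first minute is 1800 frames and the rest 1798 each; 3540 frames reaches minute 1, so 45 × 18 + 1 × 2 = 812 labels have been skipped so far.
Adding those back, label number 812730 + 812 = 813542 at 30 labels/s is 27118 s + 2 f = 7 h 31 min 58 s frame 2, i.e. 07:31:58;02.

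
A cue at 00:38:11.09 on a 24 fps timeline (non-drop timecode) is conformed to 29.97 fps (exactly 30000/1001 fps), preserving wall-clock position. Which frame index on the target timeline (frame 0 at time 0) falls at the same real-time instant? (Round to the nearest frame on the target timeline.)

frame 68673

Source frame index: (0×3600 + 38×60 + 11) × 24 + 9 = 54993.
Real time: 54993 / (24) = 18331/8 s.
Target frame: (18331/8) × (30000/1001) = 68741250/1001 ≈ 68672.577 → 68673.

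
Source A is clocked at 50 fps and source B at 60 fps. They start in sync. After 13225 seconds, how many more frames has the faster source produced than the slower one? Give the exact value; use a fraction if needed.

A emits 50 × 13225 = 661250 frames; B emits 60 × 13225 = 793500.
Difference = 132250 frames; B is ahead of A.

132250 frames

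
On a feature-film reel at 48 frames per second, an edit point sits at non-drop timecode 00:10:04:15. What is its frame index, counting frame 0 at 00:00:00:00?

29007

Total seconds to the label: (0 × 3600 + 10 × 60 + 4) = 604.
Frame index = 604 × 48 + 15 = 29007.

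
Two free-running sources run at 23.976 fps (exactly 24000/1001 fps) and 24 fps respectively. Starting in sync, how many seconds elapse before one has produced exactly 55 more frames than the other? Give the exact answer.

55055/24 seconds

The gap grows by |24 − 24000/1001| = 24/1001 frames per second.
Time for a 55-frame gap: 55 ÷ (24/1001) = 55055/24 s.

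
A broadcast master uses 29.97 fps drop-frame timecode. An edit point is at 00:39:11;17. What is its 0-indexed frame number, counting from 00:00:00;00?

70475

As if non-drop at 30 labels/s: (0 × 3600 + 39 × 60 + 11) × 30 + 17 = 70547.
Minute boundaries passed: 39; those not divisible by 10: 39 − 3 = 36; dropped labels = 2 × 36 = 72.
Actual frame index = 70547 − 72 = 70475.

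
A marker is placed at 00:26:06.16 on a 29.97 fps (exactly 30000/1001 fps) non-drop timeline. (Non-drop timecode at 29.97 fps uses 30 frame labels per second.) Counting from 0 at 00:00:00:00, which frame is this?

Total seconds to the label: (0 × 3600 + 26 × 60 + 6) = 1566.
Frame index = 1566 × 30 + 16 = 46996.

frame 46996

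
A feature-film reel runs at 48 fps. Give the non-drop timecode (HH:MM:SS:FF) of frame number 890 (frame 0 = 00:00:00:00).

00:00:18:26

890 ÷ 48 = 18 full seconds, remainder 26 frames.
18 s = 0 h 0 min 18 s.
Timecode: 00:00:18:26.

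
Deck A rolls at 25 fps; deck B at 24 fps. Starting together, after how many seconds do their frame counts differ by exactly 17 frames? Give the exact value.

The gap grows by |24 − 25| = 1 frame per second.
Time for a 17-frame gap: 17 ÷ (1) = 17 s.

17 seconds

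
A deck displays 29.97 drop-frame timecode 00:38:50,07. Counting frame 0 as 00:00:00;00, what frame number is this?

As if non-drop at 30 labels/s: (0 × 3600 + 38 × 60 + 50) × 30 + 7 = 69907.
Minute boundaries passed: 38; those not divisible by 10: 38 − 3 = 35; dropped labels = 2 × 35 = 70.
Actual frame index = 69907 − 70 = 69837.

69837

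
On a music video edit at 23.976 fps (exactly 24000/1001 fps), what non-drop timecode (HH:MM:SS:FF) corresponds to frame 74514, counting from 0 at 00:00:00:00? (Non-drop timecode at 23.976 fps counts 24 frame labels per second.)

00:51:44:18

74514 ÷ 24 = 3104 full seconds, remainder 18 frames.
3104 s = 0 h 51 min 44 s.
Timecode: 00:51:44:18.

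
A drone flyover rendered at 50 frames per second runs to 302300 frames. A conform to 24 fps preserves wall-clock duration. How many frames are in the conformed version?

145104 frames

Target frames = source frames × (target rate / source rate) = 302300 × (24)/(50) = 302300 × 12/25 = 145104.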